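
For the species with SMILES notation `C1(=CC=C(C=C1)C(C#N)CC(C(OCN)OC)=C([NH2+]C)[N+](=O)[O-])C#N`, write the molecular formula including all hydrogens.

Heavy atoms from the SMILES: 16 C, 5 N, 4 O.
Implicit hydrogens by atom environment:
  4 × C (aromatic): 1 H each → 4
  4 × C: no H
  3 × O: no H
  2 × C: 3 H each → 6
  2 × C: 2 H each → 4
  2 × C: 1 H each → 2
  2 × C (aromatic): no H
  2 × N: no H
  1 × N (charge +1): 2 H
  1 × N: 2 H
  1 × N (charge +1): no H
  1 × O (charge -1): no H
  Total hydrogens = 20.
Net charge +1.
Molecular formula: C16H20N5O4+

C16H20N5O4+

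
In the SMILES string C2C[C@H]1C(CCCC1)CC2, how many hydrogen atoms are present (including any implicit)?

Hydrogens are implicit in SMILES; fill each atom to its normal valence:
  8 × C: 2 H each → 16
  2 × C: 1 H each → 2
  Total hydrogens = 18.

18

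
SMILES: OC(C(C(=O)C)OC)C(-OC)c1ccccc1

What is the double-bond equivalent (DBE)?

5

Molecular formula from the SMILES: C13H18O4.
DoU = (2C + 2 + N − H − X)/2 = (2·13 + 2 + 0 − 18 − 0)/2 = 10/2 = 5.
(Structurally: 1 ring(s) + 4 π bond(s) = 5.)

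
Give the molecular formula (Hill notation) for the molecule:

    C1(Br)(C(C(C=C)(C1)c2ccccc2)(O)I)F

C12H11BrFIO

Heavy atoms from the SMILES: 1 Br, 12 C, 1 F, 1 I, 1 O.
Implicit hydrogens by atom environment:
  5 × C (aromatic): 1 H each → 5
  3 × C: no H
  2 × C: 2 H each → 4
  1 × Br: no H
  1 × C: 1 H
  1 × C (aromatic): no H
  1 × F: no H
  1 × I: no H
  1 × O: 1 H
  Total hydrogens = 11.
Molecular formula: C12H11BrFIO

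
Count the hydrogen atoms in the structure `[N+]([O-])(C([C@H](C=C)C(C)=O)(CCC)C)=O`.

Hydrogens are implicit in SMILES; fill each atom to its normal valence:
  3 × C: 3 H each → 9
  3 × C: 2 H each → 6
  2 × C: 1 H each → 2
  2 × C: no H
  2 × O: no H
  1 × N (charge +1): no H
  1 × O (charge -1): no H
  Total hydrogens = 17.

17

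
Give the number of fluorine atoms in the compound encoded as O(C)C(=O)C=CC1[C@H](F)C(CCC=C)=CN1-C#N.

1

The symbol for fluorine appears 1 time in the SMILES.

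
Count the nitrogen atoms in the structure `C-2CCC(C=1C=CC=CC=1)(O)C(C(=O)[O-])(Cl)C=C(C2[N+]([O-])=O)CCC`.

1

The symbol for nitrogen appears 1 time in the SMILES.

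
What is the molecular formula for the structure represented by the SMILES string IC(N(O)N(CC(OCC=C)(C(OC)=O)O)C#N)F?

Heavy atoms from the SMILES: 9 C, 1 F, 1 I, 3 N, 5 O.
Implicit hydrogens by atom environment:
  3 × C: 2 H each → 6
  3 × C: no H
  3 × N: no H
  3 × O: no H
  2 × C: 1 H each → 2
  2 × O: 1 H each → 2
  1 × C: 3 H
  1 × F: no H
  1 × I: no H
  Total hydrogens = 13.
Molecular formula: C9H13FIN3O5

C9H13FIN3O5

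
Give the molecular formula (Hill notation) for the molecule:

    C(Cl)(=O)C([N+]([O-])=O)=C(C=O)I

C4HClINO4

Heavy atoms from the SMILES: 4 C, 1 Cl, 1 I, 1 N, 4 O.
Implicit hydrogens by atom environment:
  3 × C: no H
  3 × O: no H
  1 × C: 1 H
  1 × Cl: no H
  1 × I: no H
  1 × N (charge +1): no H
  1 × O (charge -1): no H
  Total hydrogens = 1.
Molecular formula: C4HClINO4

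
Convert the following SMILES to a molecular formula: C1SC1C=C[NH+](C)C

Heavy atoms from the SMILES: 6 C, 1 N, 1 S.
Implicit hydrogens by atom environment:
  3 × C: 1 H each → 3
  2 × C: 3 H each → 6
  1 × C: 2 H
  1 × N (charge +1): 1 H
  1 × S: no H
  Total hydrogens = 12.
Net charge +1.
Molecular formula: C6H12NS+

C6H12NS+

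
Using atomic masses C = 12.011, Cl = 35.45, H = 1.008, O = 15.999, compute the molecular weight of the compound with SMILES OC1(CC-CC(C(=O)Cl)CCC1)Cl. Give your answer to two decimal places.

225.11

Molecular formula: C9H14Cl2O2.
M = 9×12.011 + 2×35.45 + 14×1.008 + 2×15.999 = 225.11 g/mol.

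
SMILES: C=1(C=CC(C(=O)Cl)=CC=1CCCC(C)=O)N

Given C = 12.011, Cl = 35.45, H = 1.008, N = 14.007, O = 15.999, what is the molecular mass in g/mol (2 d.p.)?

239.70

Molecular formula: C12H14ClNO2.
M = 12×12.011 + 1×35.45 + 14×1.008 + 1×14.007 + 2×15.999 = 239.70 g/mol.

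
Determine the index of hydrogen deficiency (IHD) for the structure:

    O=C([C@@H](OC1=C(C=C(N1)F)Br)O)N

Molecular formula from the SMILES: C6H6BrFN2O3.
DoU = (2C + 2 + N − H − X)/2 = (2·6 + 2 + 2 − 6 − 2)/2 = 8/2 = 4.
(Structurally: 1 ring(s) + 3 π bond(s) = 4.)

4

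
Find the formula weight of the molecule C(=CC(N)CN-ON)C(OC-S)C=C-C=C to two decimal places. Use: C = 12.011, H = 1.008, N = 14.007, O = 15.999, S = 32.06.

245.34

Molecular formula: C10H19N3O2S.
M = 10×12.011 + 19×1.008 + 3×14.007 + 2×15.999 + 1×32.06 = 245.34 g/mol.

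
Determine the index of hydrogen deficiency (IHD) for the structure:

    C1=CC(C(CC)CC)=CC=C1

4

Molecular formula from the SMILES: C11H16.
DoU = (2C + 2 + N − H − X)/2 = (2·11 + 2 + 0 − 16 − 0)/2 = 8/2 = 4.
(Structurally: 1 ring(s) + 3 π bond(s) = 4.)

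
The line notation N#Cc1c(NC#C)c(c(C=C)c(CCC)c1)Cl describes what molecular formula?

C14H13ClN2

Heavy atoms from the SMILES: 14 C, 1 Cl, 2 N.
Implicit hydrogens by atom environment:
  5 × C (aromatic): no H
  3 × C: 2 H each → 6
  2 × C: 1 H each → 2
  2 × C: no H
  1 × C: 3 H
  1 × C (aromatic): 1 H
  1 × Cl: no H
  1 × N: 1 H
  1 × N: no H
  Total hydrogens = 13.
Molecular formula: C14H13ClN2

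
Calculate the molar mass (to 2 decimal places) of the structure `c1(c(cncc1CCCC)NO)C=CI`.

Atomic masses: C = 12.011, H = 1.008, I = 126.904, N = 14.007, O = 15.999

318.16

Molecular formula: C11H15IN2O.
M = 11×12.011 + 15×1.008 + 1×126.904 + 2×14.007 + 1×15.999 = 318.16 g/mol.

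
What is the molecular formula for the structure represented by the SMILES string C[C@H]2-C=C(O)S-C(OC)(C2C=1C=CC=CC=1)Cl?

C13H15ClO2S

Heavy atoms from the SMILES: 13 C, 1 Cl, 2 O, 1 S.
Implicit hydrogens by atom environment:
  5 × C (aromatic): 1 H each → 5
  3 × C: 1 H each → 3
  2 × C: 3 H each → 6
  2 × C: no H
  1 × C (aromatic): no H
  1 × Cl: no H
  1 × O: 1 H
  1 × O: no H
  1 × S: no H
  Total hydrogens = 15.
Molecular formula: C13H15ClO2S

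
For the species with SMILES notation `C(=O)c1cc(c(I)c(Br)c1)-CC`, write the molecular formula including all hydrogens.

Heavy atoms from the SMILES: 1 Br, 9 C, 1 I, 1 O.
Implicit hydrogens by atom environment:
  4 × C (aromatic): no H
  2 × C (aromatic): 1 H each → 2
  1 × Br: no H
  1 × C: 3 H
  1 × C: 2 H
  1 × C: 1 H
  1 × I: no H
  1 × O: no H
  Total hydrogens = 8.
Molecular formula: C9H8BrIO

C9H8BrIO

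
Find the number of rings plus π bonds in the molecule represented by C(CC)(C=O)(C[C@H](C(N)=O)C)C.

2

Molecular formula from the SMILES: C9H17NO2.
DoU = (2C + 2 + N − H − X)/2 = (2·9 + 2 + 1 − 17 − 0)/2 = 4/2 = 2.
(Structurally: 0 ring(s) + 2 π bond(s) = 2.)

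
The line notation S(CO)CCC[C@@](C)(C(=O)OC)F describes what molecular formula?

Heavy atoms from the SMILES: 8 C, 1 F, 3 O, 1 S.
Implicit hydrogens by atom environment:
  4 × C: 2 H each → 8
  2 × C: 3 H each → 6
  2 × C: no H
  2 × O: no H
  1 × F: no H
  1 × O: 1 H
  1 × S: no H
  Total hydrogens = 15.
Molecular formula: C8H15FO3S

C8H15FO3S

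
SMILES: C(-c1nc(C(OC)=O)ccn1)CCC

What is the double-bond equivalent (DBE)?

Molecular formula from the SMILES: C10H14N2O2.
DoU = (2C + 2 + N − H − X)/2 = (2·10 + 2 + 2 − 14 − 0)/2 = 10/2 = 5.
(Structurally: 1 ring(s) + 4 π bond(s) = 5.)

5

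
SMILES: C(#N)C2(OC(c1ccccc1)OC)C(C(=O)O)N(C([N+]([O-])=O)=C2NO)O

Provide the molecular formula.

C14H14N4O8

Heavy atoms from the SMILES: 14 C, 4 N, 8 O.
Implicit hydrogens by atom environment:
  5 × C (aromatic): 1 H each → 5
  5 × C: no H
  4 × O: no H
  3 × O: 1 H each → 3
  2 × C: 1 H each → 2
  2 × N: no H
  1 × C: 3 H
  1 × C (aromatic): no H
  1 × N: 1 H
  1 × N (charge +1): no H
  1 × O (charge -1): no H
  Total hydrogens = 14.
Molecular formula: C14H14N4O8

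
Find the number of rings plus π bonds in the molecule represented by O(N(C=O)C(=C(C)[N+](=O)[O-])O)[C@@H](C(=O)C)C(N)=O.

5

Molecular formula from the SMILES: C8H11N3O7.
DoU = (2C + 2 + N − H − X)/2 = (2·8 + 2 + 3 − 11 − 0)/2 = 10/2 = 5.
(Structurally: 0 ring(s) + 5 π bond(s) = 5.)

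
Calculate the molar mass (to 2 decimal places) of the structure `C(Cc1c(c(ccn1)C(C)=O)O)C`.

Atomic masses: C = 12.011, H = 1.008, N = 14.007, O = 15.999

Molecular formula: C10H13NO2.
M = 10×12.011 + 13×1.008 + 1×14.007 + 2×15.999 = 179.22 g/mol.

179.22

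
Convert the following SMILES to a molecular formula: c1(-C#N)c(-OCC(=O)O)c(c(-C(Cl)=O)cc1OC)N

C11H9ClN2O5

Heavy atoms from the SMILES: 11 C, 1 Cl, 2 N, 5 O.
Implicit hydrogens by atom environment:
  5 × C (aromatic): no H
  4 × O: no H
  3 × C: no H
  1 × C: 3 H
  1 × C: 2 H
  1 × C (aromatic): 1 H
  1 × Cl: no H
  1 × N: 2 H
  1 × N: no H
  1 × O: 1 H
  Total hydrogens = 9.
Molecular formula: C11H9ClN2O5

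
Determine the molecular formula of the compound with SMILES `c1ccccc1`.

C6H6

Heavy atoms from the SMILES: 6 C.
Implicit hydrogens by atom environment:
  6 × C (aromatic): 1 H each → 6
  Total hydrogens = 6.
Molecular formula: C6H6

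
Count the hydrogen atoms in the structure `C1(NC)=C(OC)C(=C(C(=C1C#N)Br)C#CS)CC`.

13

Hydrogens are implicit in SMILES; fill each atom to its normal valence:
  6 × C (aromatic): no H
  3 × C: 3 H each → 9
  3 × C: no H
  1 × Br: no H
  1 × C: 2 H
  1 × N: 1 H
  1 × N: no H
  1 × O: no H
  1 × S: 1 H
  Total hydrogens = 13.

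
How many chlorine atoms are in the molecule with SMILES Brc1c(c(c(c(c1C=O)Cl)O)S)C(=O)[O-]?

1

The symbol for chlorine appears 1 time in the SMILES.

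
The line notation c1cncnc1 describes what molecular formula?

Heavy atoms from the SMILES: 4 C, 2 N.
Implicit hydrogens by atom environment:
  4 × C (aromatic): 1 H each → 4
  2 × N (aromatic): no H
  Total hydrogens = 4.
Molecular formula: C4H4N2

C4H4N2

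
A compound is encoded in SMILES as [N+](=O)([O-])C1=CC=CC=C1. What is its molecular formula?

Heavy atoms from the SMILES: 6 C, 1 N, 2 O.
Implicit hydrogens by atom environment:
  5 × C (aromatic): 1 H each → 5
  1 × C (aromatic): no H
  1 × N (charge +1): no H
  1 × O: no H
  1 × O (charge -1): no H
  Total hydrogens = 5.
Molecular formula: C6H5NO2

C6H5NO2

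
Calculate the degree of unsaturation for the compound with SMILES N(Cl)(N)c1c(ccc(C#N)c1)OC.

6

Molecular formula from the SMILES: C8H8ClN3O.
DoU = (2C + 2 + N − H − X)/2 = (2·8 + 2 + 3 − 8 − 1)/2 = 12/2 = 6.
(Structurally: 1 ring(s) + 5 π bond(s) = 6.)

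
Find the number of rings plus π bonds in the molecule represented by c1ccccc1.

Molecular formula from the SMILES: C6H6.
DoU = (2C + 2 + N − H − X)/2 = (2·6 + 2 + 0 − 6 − 0)/2 = 8/2 = 4.
(Structurally: 1 ring(s) + 3 π bond(s) = 4.)

4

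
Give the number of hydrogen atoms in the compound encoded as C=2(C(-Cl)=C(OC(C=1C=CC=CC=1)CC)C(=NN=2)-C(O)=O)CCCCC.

Hydrogens are implicit in SMILES; fill each atom to its normal valence:
  5 × C: 2 H each → 10
  5 × C (aromatic): 1 H each → 5
  5 × C (aromatic): no H
  2 × C: 3 H each → 6
  2 × N (aromatic): no H
  2 × O: no H
  1 × C: 1 H
  1 × C: no H
  1 × Cl: no H
  1 × O: 1 H
  Total hydrogens = 23.

23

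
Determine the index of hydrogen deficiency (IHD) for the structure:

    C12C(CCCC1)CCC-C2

Molecular formula from the SMILES: C10H18.
DoU = (2C + 2 + N − H − X)/2 = (2·10 + 2 + 0 − 18 − 0)/2 = 4/2 = 2.
(Structurally: 2 ring(s) + 0 π bond(s) = 2.)

2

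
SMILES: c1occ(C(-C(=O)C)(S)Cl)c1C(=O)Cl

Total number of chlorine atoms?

2

The symbol for chlorine appears 2 times in the SMILES.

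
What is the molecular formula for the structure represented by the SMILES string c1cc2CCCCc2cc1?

C10H12

Heavy atoms from the SMILES: 10 C.
Implicit hydrogens by atom environment:
  4 × C: 2 H each → 8
  4 × C (aromatic): 1 H each → 4
  2 × C (aromatic): no H
  Total hydrogens = 12.
Molecular formula: C10H12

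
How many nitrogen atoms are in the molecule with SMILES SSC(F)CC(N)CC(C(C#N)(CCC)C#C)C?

2

The symbol for nitrogen appears 2 times in the SMILES.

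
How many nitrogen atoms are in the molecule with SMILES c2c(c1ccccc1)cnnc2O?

The symbol for nitrogen appears 2 times in the SMILES.

2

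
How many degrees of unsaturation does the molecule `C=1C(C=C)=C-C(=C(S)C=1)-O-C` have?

Molecular formula from the SMILES: C9H10OS.
DoU = (2C + 2 + N − H − X)/2 = (2·9 + 2 + 0 − 10 − 0)/2 = 10/2 = 5.
(Structurally: 1 ring(s) + 4 π bond(s) = 5.)

5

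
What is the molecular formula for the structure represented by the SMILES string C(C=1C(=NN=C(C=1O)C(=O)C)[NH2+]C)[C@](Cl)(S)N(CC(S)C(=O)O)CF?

C13H19ClFN4O4S2+

Heavy atoms from the SMILES: 13 C, 1 Cl, 1 F, 4 N, 4 O, 2 S.
Implicit hydrogens by atom environment:
  4 × C (aromatic): no H
  3 × C: 2 H each → 6
  3 × C: no H
  2 × C: 3 H each → 6
  2 × N (aromatic): no H
  2 × O: 1 H each → 2
  2 × O: no H
  2 × S: 1 H each → 2
  1 × C: 1 H
  1 × Cl: no H
  1 × F: no H
  1 × N (charge +1): 2 H
  1 × N: no H
  Total hydrogens = 19.
Net charge +1.
Molecular formula: C13H19ClFN4O4S2+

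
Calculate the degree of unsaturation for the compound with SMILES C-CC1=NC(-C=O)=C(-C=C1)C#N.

7

Molecular formula from the SMILES: C9H8N2O.
DoU = (2C + 2 + N − H − X)/2 = (2·9 + 2 + 2 − 8 − 0)/2 = 14/2 = 7.
(Structurally: 1 ring(s) + 6 π bond(s) = 7.)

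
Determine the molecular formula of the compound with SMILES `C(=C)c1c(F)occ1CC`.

C8H9FO

Heavy atoms from the SMILES: 8 C, 1 F, 1 O.
Implicit hydrogens by atom environment:
  3 × C (aromatic): no H
  2 × C: 2 H each → 4
  1 × C: 3 H
  1 × C (aromatic): 1 H
  1 × C: 1 H
  1 × F: no H
  1 × O (aromatic): no H
  Total hydrogens = 9.
Molecular formula: C8H9FO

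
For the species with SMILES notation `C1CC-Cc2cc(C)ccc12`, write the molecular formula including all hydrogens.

Heavy atoms from the SMILES: 11 C.
Implicit hydrogens by atom environment:
  4 × C: 2 H each → 8
  3 × C (aromatic): 1 H each → 3
  3 × C (aromatic): no H
  1 × C: 3 H
  Total hydrogens = 14.
Molecular formula: C11H14

C11H14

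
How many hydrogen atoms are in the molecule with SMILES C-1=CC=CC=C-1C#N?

Hydrogens are implicit in SMILES; fill each atom to its normal valence:
  5 × C (aromatic): 1 H each → 5
  1 × C (aromatic): no H
  1 × C: no H
  1 × N: no H
  Total hydrogens = 5.

5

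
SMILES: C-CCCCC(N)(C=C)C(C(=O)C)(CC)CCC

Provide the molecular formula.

Heavy atoms from the SMILES: 16 C, 1 N, 1 O.
Implicit hydrogens by atom environment:
  8 × C: 2 H each → 16
  4 × C: 3 H each → 12
  3 × C: no H
  1 × C: 1 H
  1 × N: 2 H
  1 × O: no H
  Total hydrogens = 31.
Molecular formula: C16H31NO

C16H31NO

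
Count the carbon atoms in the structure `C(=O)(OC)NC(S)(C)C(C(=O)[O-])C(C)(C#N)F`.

9

The symbol for carbon appears 9 times in the SMILES.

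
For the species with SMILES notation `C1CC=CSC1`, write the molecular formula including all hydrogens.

Heavy atoms from the SMILES: 5 C, 1 S.
Implicit hydrogens by atom environment:
  3 × C: 2 H each → 6
  2 × C: 1 H each → 2
  1 × S: no H
  Total hydrogens = 8.
Molecular formula: C5H8S

C5H8S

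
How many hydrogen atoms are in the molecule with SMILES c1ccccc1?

Hydrogens are implicit in SMILES; fill each atom to its normal valence:
  6 × C (aromatic): 1 H each → 6
  Total hydrogens = 6.

6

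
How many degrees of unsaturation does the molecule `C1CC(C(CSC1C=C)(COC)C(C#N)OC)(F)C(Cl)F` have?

Molecular formula from the SMILES: C14H20ClF2NO2S.
DoU = (2C + 2 + N − H − X)/2 = (2·14 + 2 + 1 − 20 − 3)/2 = 8/2 = 4.
(Structurally: 1 ring(s) + 3 π bond(s) = 4.)

4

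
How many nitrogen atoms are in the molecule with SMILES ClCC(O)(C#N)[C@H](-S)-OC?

1

The symbol for nitrogen appears 1 time in the SMILES.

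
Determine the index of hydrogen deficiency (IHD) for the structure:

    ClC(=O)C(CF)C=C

2

Molecular formula from the SMILES: C5H6ClFO.
DoU = (2C + 2 + N − H − X)/2 = (2·5 + 2 + 0 − 6 − 2)/2 = 4/2 = 2.
(Structurally: 0 ring(s) + 2 π bond(s) = 2.)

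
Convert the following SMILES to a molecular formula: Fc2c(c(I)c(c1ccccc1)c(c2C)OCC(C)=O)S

Heavy atoms from the SMILES: 16 C, 1 F, 1 I, 2 O, 1 S.
Implicit hydrogens by atom environment:
  7 × C (aromatic): no H
  5 × C (aromatic): 1 H each → 5
  2 × C: 3 H each → 6
  2 × O: no H
  1 × C: 2 H
  1 × C: no H
  1 × F: no H
  1 × I: no H
  1 × S: 1 H
  Total hydrogens = 14.
Molecular formula: C16H14FIO2S

C16H14FIO2S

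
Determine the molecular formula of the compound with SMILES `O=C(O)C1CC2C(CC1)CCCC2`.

Heavy atoms from the SMILES: 11 C, 2 O.
Implicit hydrogens by atom environment:
  7 × C: 2 H each → 14
  3 × C: 1 H each → 3
  1 × C: no H
  1 × O: 1 H
  1 × O: no H
  Total hydrogens = 18.
Molecular formula: C11H18O2

C11H18O2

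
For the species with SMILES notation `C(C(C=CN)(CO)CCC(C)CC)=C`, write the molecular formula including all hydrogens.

C12H23NO

Heavy atoms from the SMILES: 12 C, 1 N, 1 O.
Implicit hydrogens by atom environment:
  5 × C: 2 H each → 10
  4 × C: 1 H each → 4
  2 × C: 3 H each → 6
  1 × C: no H
  1 × N: 2 H
  1 × O: 1 H
  Total hydrogens = 23.
Molecular formula: C12H23NO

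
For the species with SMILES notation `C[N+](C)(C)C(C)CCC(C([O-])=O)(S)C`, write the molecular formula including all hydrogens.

Heavy atoms from the SMILES: 10 C, 1 N, 2 O, 1 S.
Implicit hydrogens by atom environment:
  5 × C: 3 H each → 15
  2 × C: 2 H each → 4
  2 × C: no H
  1 × C: 1 H
  1 × N (charge +1): no H
  1 × O: no H
  1 × O (charge -1): no H
  1 × S: 1 H
  Total hydrogens = 21.
Molecular formula: C10H21NO2S

C10H21NO2S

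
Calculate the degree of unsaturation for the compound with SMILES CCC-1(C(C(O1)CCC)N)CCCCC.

1

Molecular formula from the SMILES: C13H27NO.
DoU = (2C + 2 + N − H − X)/2 = (2·13 + 2 + 1 − 27 − 0)/2 = 2/2 = 1.
(Structurally: 1 ring(s) + 0 π bond(s) = 1.)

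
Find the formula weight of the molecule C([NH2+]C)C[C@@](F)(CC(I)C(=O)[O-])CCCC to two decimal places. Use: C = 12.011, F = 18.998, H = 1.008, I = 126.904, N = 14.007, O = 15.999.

345.20

Molecular formula: C11H21FINO2.
M = 11×12.011 + 1×18.998 + 21×1.008 + 1×126.904 + 1×14.007 + 2×15.999 = 345.20 g/mol.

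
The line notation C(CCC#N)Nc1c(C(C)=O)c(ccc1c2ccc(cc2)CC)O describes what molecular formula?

C20H22N2O2

Heavy atoms from the SMILES: 20 C, 2 N, 2 O.
Implicit hydrogens by atom environment:
  6 × C (aromatic): 1 H each → 6
  6 × C (aromatic): no H
  4 × C: 2 H each → 8
  2 × C: 3 H each → 6
  2 × C: no H
  1 × N: 1 H
  1 × N: no H
  1 × O: 1 H
  1 × O: no H
  Total hydrogens = 22.
Molecular formula: C20H22N2O2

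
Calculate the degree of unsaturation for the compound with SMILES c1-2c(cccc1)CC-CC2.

5

Molecular formula from the SMILES: C10H12.
DoU = (2C + 2 + N − H − X)/2 = (2·10 + 2 + 0 − 12 − 0)/2 = 10/2 = 5.
(Structurally: 2 ring(s) + 3 π bond(s) = 5.)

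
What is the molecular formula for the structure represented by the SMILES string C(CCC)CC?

Heavy atoms from the SMILES: 6 C.
Implicit hydrogens by atom environment:
  4 × C: 2 H each → 8
  2 × C: 3 H each → 6
  Total hydrogens = 14.
Molecular formula: C6H14

C6H14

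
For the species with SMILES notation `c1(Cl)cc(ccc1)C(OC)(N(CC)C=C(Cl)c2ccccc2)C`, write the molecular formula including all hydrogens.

C19H21Cl2NO

Heavy atoms from the SMILES: 19 C, 2 Cl, 1 N, 1 O.
Implicit hydrogens by atom environment:
  9 × C (aromatic): 1 H each → 9
  3 × C: 3 H each → 9
  3 × C (aromatic): no H
  2 × C: no H
  2 × Cl: no H
  1 × C: 2 H
  1 × C: 1 H
  1 × N: no H
  1 × O: no H
  Total hydrogens = 21.
Molecular formula: C19H21Cl2NO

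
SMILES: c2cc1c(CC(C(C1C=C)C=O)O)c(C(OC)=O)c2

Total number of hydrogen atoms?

16

Hydrogens are implicit in SMILES; fill each atom to its normal valence:
  5 × C: 1 H each → 5
  3 × C (aromatic): 1 H each → 3
  3 × C (aromatic): no H
  3 × O: no H
  2 × C: 2 H each → 4
  1 × C: 3 H
  1 × C: no H
  1 × O: 1 H
  Total hydrogens = 16.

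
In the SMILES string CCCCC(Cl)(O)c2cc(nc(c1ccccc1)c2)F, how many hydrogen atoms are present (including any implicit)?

Hydrogens are implicit in SMILES; fill each atom to its normal valence:
  7 × C (aromatic): 1 H each → 7
  4 × C (aromatic): no H
  3 × C: 2 H each → 6
  1 × C: 3 H
  1 × C: no H
  1 × Cl: no H
  1 × F: no H
  1 × N (aromatic): no H
  1 × O: 1 H
  Total hydrogens = 17.

17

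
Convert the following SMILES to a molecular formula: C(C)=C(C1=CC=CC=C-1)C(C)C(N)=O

Heavy atoms from the SMILES: 12 C, 1 N, 1 O.
Implicit hydrogens by atom environment:
  5 × C (aromatic): 1 H each → 5
  2 × C: 3 H each → 6
  2 × C: 1 H each → 2
  2 × C: no H
  1 × C (aromatic): no H
  1 × N: 2 H
  1 × O: no H
  Total hydrogens = 15.
Molecular formula: C12H15NO

C12H15NO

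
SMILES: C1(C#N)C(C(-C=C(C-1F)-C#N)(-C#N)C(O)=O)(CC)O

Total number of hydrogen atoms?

10

Hydrogens are implicit in SMILES; fill each atom to its normal valence:
  7 × C: no H
  3 × C: 1 H each → 3
  3 × N: no H
  2 × O: 1 H each → 2
  1 × C: 3 H
  1 × C: 2 H
  1 × F: no H
  1 × O: no H
  Total hydrogens = 10.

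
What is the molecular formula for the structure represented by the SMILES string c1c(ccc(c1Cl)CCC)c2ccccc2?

Heavy atoms from the SMILES: 15 C, 1 Cl.
Implicit hydrogens by atom environment:
  8 × C (aromatic): 1 H each → 8
  4 × C (aromatic): no H
  2 × C: 2 H each → 4
  1 × C: 3 H
  1 × Cl: no H
  Total hydrogens = 15.
Molecular formula: C15H15Cl

C15H15Cl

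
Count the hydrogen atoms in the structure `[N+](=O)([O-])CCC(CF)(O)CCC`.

14

Hydrogens are implicit in SMILES; fill each atom to its normal valence:
  5 × C: 2 H each → 10
  1 × C: 3 H
  1 × C: no H
  1 × F: no H
  1 × N (charge +1): no H
  1 × O: 1 H
  1 × O: no H
  1 × O (charge -1): no H
  Total hydrogens = 14.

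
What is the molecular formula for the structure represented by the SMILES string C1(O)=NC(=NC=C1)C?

C5H6N2O

Heavy atoms from the SMILES: 5 C, 2 N, 1 O.
Implicit hydrogens by atom environment:
  2 × C (aromatic): 1 H each → 2
  2 × C (aromatic): no H
  2 × N (aromatic): no H
  1 × C: 3 H
  1 × O: 1 H
  Total hydrogens = 6.
Molecular formula: C5H6N2O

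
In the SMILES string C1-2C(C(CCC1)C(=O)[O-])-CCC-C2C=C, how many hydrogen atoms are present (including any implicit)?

19

Hydrogens are implicit in SMILES; fill each atom to its normal valence:
  7 × C: 2 H each → 14
  5 × C: 1 H each → 5
  1 × C: no H
  1 × O: no H
  1 × O (charge -1): no H
  Total hydrogens = 19.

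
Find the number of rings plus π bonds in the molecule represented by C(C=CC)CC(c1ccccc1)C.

5

Molecular formula from the SMILES: C13H18.
DoU = (2C + 2 + N − H − X)/2 = (2·13 + 2 + 0 − 18 − 0)/2 = 10/2 = 5.
(Structurally: 1 ring(s) + 4 π bond(s) = 5.)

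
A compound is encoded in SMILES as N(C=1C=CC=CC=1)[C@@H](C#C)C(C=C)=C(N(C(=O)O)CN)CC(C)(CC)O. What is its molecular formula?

Heavy atoms from the SMILES: 20 C, 3 N, 3 O.
Implicit hydrogens by atom environment:
  5 × C (aromatic): 1 H each → 5
  5 × C: no H
  4 × C: 2 H each → 8
  3 × C: 1 H each → 3
  2 × C: 3 H each → 6
  2 × O: 1 H each → 2
  1 × C (aromatic): no H
  1 × N: 2 H
  1 × N: 1 H
  1 × N: no H
  1 × O: no H
  Total hydrogens = 27.
Molecular formula: C20H27N3O3

C20H27N3O3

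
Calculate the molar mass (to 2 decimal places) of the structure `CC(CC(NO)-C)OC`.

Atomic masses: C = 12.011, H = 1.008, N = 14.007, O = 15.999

133.19

Molecular formula: C6H15NO2.
M = 6×12.011 + 15×1.008 + 1×14.007 + 2×15.999 = 133.19 g/mol.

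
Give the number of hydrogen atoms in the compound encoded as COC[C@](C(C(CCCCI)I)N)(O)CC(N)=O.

22

Hydrogens are implicit in SMILES; fill each atom to its normal valence:
  6 × C: 2 H each → 12
  2 × C: 1 H each → 2
  2 × C: no H
  2 × I: no H
  2 × N: 2 H each → 4
  2 × O: no H
  1 × C: 3 H
  1 × O: 1 H
  Total hydrogens = 22.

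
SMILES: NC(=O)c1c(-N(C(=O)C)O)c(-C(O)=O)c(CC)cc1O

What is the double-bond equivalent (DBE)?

7

Molecular formula from the SMILES: C12H14N2O6.
DoU = (2C + 2 + N − H − X)/2 = (2·12 + 2 + 2 − 14 − 0)/2 = 14/2 = 7.
(Structurally: 1 ring(s) + 6 π bond(s) = 7.)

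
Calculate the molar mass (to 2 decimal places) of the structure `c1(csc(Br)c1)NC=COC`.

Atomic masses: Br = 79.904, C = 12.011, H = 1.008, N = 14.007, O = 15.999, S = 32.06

Molecular formula: C7H8BrNOS.
M = 1×79.904 + 7×12.011 + 8×1.008 + 1×14.007 + 1×15.999 + 1×32.06 = 234.11 g/mol.

234.11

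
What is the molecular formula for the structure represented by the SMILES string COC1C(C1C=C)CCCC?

C10H18O

Heavy atoms from the SMILES: 10 C, 1 O.
Implicit hydrogens by atom environment:
  4 × C: 2 H each → 8
  4 × C: 1 H each → 4
  2 × C: 3 H each → 6
  1 × O: no H
  Total hydrogens = 18.
Molecular formula: C10H18O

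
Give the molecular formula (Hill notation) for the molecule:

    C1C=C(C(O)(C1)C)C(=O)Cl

C7H9ClO2

Heavy atoms from the SMILES: 7 C, 1 Cl, 2 O.
Implicit hydrogens by atom environment:
  3 × C: no H
  2 × C: 2 H each → 4
  1 × C: 3 H
  1 × C: 1 H
  1 × Cl: no H
  1 × O: 1 H
  1 × O: no H
  Total hydrogens = 9.
Molecular formula: C7H9ClO2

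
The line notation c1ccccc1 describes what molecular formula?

Heavy atoms from the SMILES: 6 C.
Implicit hydrogens by atom environment:
  6 × C (aromatic): 1 H each → 6
  Total hydrogens = 6.
Molecular formula: C6H6

C6H6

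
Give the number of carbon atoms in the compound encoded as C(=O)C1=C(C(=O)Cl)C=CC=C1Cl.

The symbol for carbon appears 8 times in the SMILES. (Cl is a single chlorine, not C + l.)

8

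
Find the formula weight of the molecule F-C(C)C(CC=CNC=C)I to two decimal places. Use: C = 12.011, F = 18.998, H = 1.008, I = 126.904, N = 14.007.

Molecular formula: C8H13FIN.
M = 8×12.011 + 1×18.998 + 13×1.008 + 1×126.904 + 1×14.007 = 269.10 g/mol.

269.10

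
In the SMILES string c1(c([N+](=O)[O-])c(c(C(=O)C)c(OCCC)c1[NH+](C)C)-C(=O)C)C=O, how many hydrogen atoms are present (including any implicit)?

Hydrogens are implicit in SMILES; fill each atom to its normal valence:
  6 × C (aromatic): no H
  5 × C: 3 H each → 15
  5 × O: no H
  2 × C: 2 H each → 4
  2 × C: no H
  1 × C: 1 H
  1 × N (charge +1): 1 H
  1 × N (charge +1): no H
  1 × O (charge -1): no H
  Total hydrogens = 21.

21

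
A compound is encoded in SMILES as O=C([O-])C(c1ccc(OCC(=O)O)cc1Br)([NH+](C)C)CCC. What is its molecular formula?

Heavy atoms from the SMILES: 1 Br, 15 C, 1 N, 5 O.
Implicit hydrogens by atom environment:
  3 × C: 3 H each → 9
  3 × C: 2 H each → 6
  3 × C (aromatic): 1 H each → 3
  3 × C (aromatic): no H
  3 × C: no H
  3 × O: no H
  1 × Br: no H
  1 × N (charge +1): 1 H
  1 × O: 1 H
  1 × O (charge -1): no H
  Total hydrogens = 20.
Molecular formula: C15H20BrNO5

C15H20BrNO5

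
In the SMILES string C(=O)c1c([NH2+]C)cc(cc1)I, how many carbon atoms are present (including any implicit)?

8

The symbol for carbon appears 8 times in the SMILES. Lowercase c denotes aromatic carbon and counts toward C.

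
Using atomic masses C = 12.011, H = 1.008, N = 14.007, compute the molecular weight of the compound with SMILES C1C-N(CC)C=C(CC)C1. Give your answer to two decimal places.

139.24

Molecular formula: C9H17N.
M = 9×12.011 + 17×1.008 + 1×14.007 = 139.24 g/mol.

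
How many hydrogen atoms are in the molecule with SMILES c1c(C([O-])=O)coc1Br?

Hydrogens are implicit in SMILES; fill each atom to its normal valence:
  2 × C (aromatic): 1 H each → 2
  2 × C (aromatic): no H
  1 × Br: no H
  1 × C: no H
  1 × O (aromatic): no H
  1 × O: no H
  1 × O (charge -1): no H
  Total hydrogens = 2.

2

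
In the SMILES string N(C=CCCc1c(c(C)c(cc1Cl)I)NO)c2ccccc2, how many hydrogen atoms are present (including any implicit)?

Hydrogens are implicit in SMILES; fill each atom to its normal valence:
  6 × C (aromatic): 1 H each → 6
  6 × C (aromatic): no H
  2 × C: 2 H each → 4
  2 × C: 1 H each → 2
  2 × N: 1 H each → 2
  1 × C: 3 H
  1 × Cl: no H
  1 × I: no H
  1 × O: 1 H
  Total hydrogens = 18.

18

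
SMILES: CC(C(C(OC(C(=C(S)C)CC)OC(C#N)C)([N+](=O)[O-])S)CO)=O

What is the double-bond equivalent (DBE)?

5

Molecular formula from the SMILES: C14H22N2O6S2.
DoU = (2C + 2 + N − H − X)/2 = (2·14 + 2 + 2 − 22 − 0)/2 = 10/2 = 5.
(Structurally: 0 ring(s) + 5 π bond(s) = 5.)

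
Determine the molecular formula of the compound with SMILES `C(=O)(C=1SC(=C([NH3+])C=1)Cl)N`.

Heavy atoms from the SMILES: 5 C, 1 Cl, 2 N, 1 O, 1 S.
Implicit hydrogens by atom environment:
  3 × C (aromatic): no H
  1 × C (aromatic): 1 H
  1 × C: no H
  1 × Cl: no H
  1 × N (charge +1): 3 H
  1 × N: 2 H
  1 × O: no H
  1 × S (aromatic): no H
  Total hydrogens = 6.
Net charge +1.
Molecular formula: C5H6ClN2OS+

C5H6ClN2OS+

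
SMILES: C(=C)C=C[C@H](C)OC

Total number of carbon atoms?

The symbol for carbon appears 7 times in the SMILES.

7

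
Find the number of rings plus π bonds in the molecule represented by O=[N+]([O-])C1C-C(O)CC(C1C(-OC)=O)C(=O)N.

4

Molecular formula from the SMILES: C9H14N2O6.
DoU = (2C + 2 + N − H − X)/2 = (2·9 + 2 + 2 − 14 − 0)/2 = 8/2 = 4.
(Structurally: 1 ring(s) + 3 π bond(s) = 4.)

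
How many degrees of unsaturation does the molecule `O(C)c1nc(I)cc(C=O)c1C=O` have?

Molecular formula from the SMILES: C8H6INO3.
DoU = (2C + 2 + N − H − X)/2 = (2·8 + 2 + 1 − 6 − 1)/2 = 12/2 = 6.
(Structurally: 1 ring(s) + 5 π bond(s) = 6.)

6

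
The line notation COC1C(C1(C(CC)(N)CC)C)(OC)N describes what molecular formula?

Heavy atoms from the SMILES: 11 C, 2 N, 2 O.
Implicit hydrogens by atom environment:
  5 × C: 3 H each → 15
  3 × C: no H
  2 × C: 2 H each → 4
  2 × N: 2 H each → 4
  2 × O: no H
  1 × C: 1 H
  Total hydrogens = 24.
Molecular formula: C11H24N2O2

C11H24N2O2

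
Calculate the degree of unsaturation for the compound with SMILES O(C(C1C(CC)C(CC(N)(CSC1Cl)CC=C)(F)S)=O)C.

Molecular formula from the SMILES: C14H23ClFNO2S2.
DoU = (2C + 2 + N − H − X)/2 = (2·14 + 2 + 1 − 23 − 2)/2 = 6/2 = 3.
(Structurally: 1 ring(s) + 2 π bond(s) = 3.)

3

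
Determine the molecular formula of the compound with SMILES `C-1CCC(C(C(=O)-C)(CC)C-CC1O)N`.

Heavy atoms from the SMILES: 12 C, 1 N, 2 O.
Implicit hydrogens by atom environment:
  6 × C: 2 H each → 12
  2 × C: 3 H each → 6
  2 × C: 1 H each → 2
  2 × C: no H
  1 × N: 2 H
  1 × O: 1 H
  1 × O: no H
  Total hydrogens = 23.
Molecular formula: C12H23NO2

C12H23NO2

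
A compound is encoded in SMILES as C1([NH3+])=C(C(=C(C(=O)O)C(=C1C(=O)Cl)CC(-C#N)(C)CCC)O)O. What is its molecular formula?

Heavy atoms from the SMILES: 15 C, 1 Cl, 2 N, 5 O.
Implicit hydrogens by atom environment:
  6 × C (aromatic): no H
  4 × C: no H
  3 × C: 2 H each → 6
  3 × O: 1 H each → 3
  2 × C: 3 H each → 6
  2 × O: no H
  1 × Cl: no H
  1 × N (charge +1): 3 H
  1 × N: no H
  Total hydrogens = 18.
Net charge +1.
Molecular formula: C15H18ClN2O5+

C15H18ClN2O5+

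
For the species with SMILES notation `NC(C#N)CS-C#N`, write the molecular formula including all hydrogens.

Heavy atoms from the SMILES: 4 C, 3 N, 1 S.
Implicit hydrogens by atom environment:
  2 × C: no H
  2 × N: no H
  1 × C: 2 H
  1 × C: 1 H
  1 × N: 2 H
  1 × S: no H
  Total hydrogens = 5.
Molecular formula: C4H5N3S

C4H5N3S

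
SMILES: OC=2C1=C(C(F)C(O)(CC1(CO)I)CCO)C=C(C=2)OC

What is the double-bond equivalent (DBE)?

5

Molecular formula from the SMILES: C14H18FIO5.
DoU = (2C + 2 + N − H − X)/2 = (2·14 + 2 + 0 − 18 − 2)/2 = 10/2 = 5.
(Structurally: 2 ring(s) + 3 π bond(s) = 5.)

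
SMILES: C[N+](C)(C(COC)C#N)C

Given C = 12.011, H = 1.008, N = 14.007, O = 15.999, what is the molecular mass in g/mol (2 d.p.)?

Molecular formula: C7H15N2O+.
M = 7×12.011 + 15×1.008 + 2×14.007 + 1×15.999 = 143.21 g/mol.

143.21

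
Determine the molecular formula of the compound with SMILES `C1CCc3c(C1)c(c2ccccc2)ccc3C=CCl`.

Heavy atoms from the SMILES: 18 C, 1 Cl.
Implicit hydrogens by atom environment:
  7 × C (aromatic): 1 H each → 7
  5 × C (aromatic): no H
  4 × C: 2 H each → 8
  2 × C: 1 H each → 2
  1 × Cl: no H
  Total hydrogens = 17.
Molecular formula: C18H17Cl

C18H17Cl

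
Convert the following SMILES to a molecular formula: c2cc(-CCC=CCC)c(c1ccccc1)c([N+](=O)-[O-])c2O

C18H19NO3

Heavy atoms from the SMILES: 18 C, 1 N, 3 O.
Implicit hydrogens by atom environment:
  7 × C (aromatic): 1 H each → 7
  5 × C (aromatic): no H
  3 × C: 2 H each → 6
  2 × C: 1 H each → 2
  1 × C: 3 H
  1 × N (charge +1): no H
  1 × O: 1 H
  1 × O: no H
  1 × O (charge -1): no H
  Total hydrogens = 19.
Molecular formula: C18H19NO3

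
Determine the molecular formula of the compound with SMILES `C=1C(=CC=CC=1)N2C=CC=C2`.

C10H9N

Heavy atoms from the SMILES: 10 C, 1 N.
Implicit hydrogens by atom environment:
  9 × C (aromatic): 1 H each → 9
  1 × C (aromatic): no H
  1 × N (aromatic): no H
  Total hydrogens = 9.
Molecular formula: C10H9N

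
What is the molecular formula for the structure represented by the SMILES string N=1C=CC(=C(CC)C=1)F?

C7H8FN

Heavy atoms from the SMILES: 7 C, 1 F, 1 N.
Implicit hydrogens by atom environment:
  3 × C (aromatic): 1 H each → 3
  2 × C (aromatic): no H
  1 × C: 3 H
  1 × C: 2 H
  1 × F: no H
  1 × N (aromatic): no H
  Total hydrogens = 8.
Molecular formula: C7H8FN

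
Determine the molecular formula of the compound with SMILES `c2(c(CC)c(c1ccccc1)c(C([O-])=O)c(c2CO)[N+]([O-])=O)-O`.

C16H14NO6-

Heavy atoms from the SMILES: 16 C, 1 N, 6 O.
Implicit hydrogens by atom environment:
  7 × C (aromatic): no H
  5 × C (aromatic): 1 H each → 5
  2 × C: 2 H each → 4
  2 × O: 1 H each → 2
  2 × O: no H
  2 × O (charge -1): no H
  1 × C: 3 H
  1 × C: no H
  1 × N (charge +1): no H
  Total hydrogens = 14.
Net charge -1.
Molecular formula: C16H14NO6-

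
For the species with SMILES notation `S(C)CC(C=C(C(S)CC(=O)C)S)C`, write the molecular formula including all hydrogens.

C10H18OS3

Heavy atoms from the SMILES: 10 C, 1 O, 3 S.
Implicit hydrogens by atom environment:
  3 × C: 3 H each → 9
  3 × C: 1 H each → 3
  2 × C: 2 H each → 4
  2 × C: no H
  2 × S: 1 H each → 2
  1 × O: no H
  1 × S: no H
  Total hydrogens = 18.
Molecular formula: C10H18OS3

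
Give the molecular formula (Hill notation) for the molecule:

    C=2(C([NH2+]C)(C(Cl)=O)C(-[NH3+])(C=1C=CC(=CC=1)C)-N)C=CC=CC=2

[C17H22ClN3O]2+

Heavy atoms from the SMILES: 17 C, 1 Cl, 3 N, 1 O.
Implicit hydrogens by atom environment:
  9 × C (aromatic): 1 H each → 9
  3 × C: no H
  3 × C (aromatic): no H
  2 × C: 3 H each → 6
  1 × Cl: no H
  1 × N (charge +1): 3 H
  1 × N (charge +1): 2 H
  1 × N: 2 H
  1 × O: no H
  Total hydrogens = 22.
Net charge +2.
Molecular formula: [C17H22ClN3O]2+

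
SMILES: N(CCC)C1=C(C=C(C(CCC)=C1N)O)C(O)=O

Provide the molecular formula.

C13H20N2O3

Heavy atoms from the SMILES: 13 C, 2 N, 3 O.
Implicit hydrogens by atom environment:
  5 × C (aromatic): no H
  4 × C: 2 H each → 8
  2 × C: 3 H each → 6
  2 × O: 1 H each → 2
  1 × C (aromatic): 1 H
  1 × C: no H
  1 × N: 2 H
  1 × N: 1 H
  1 × O: no H
  Total hydrogens = 20.
Molecular formula: C13H20N2O3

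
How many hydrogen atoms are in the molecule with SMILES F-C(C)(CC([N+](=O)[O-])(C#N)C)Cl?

8

Hydrogens are implicit in SMILES; fill each atom to its normal valence:
  3 × C: no H
  2 × C: 3 H each → 6
  1 × C: 2 H
  1 × Cl: no H
  1 × F: no H
  1 × N: no H
  1 × N (charge +1): no H
  1 × O: no H
  1 × O (charge -1): no H
  Total hydrogens = 8.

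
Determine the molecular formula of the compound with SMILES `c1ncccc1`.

Heavy atoms from the SMILES: 5 C, 1 N.
Implicit hydrogens by atom environment:
  5 × C (aromatic): 1 H each → 5
  1 × N (aromatic): no H
  Total hydrogens = 5.
Molecular formula: C5H5N

C5H5N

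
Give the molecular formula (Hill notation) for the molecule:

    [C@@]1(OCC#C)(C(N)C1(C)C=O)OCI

Heavy atoms from the SMILES: 9 C, 1 I, 1 N, 3 O.
Implicit hydrogens by atom environment:
  3 × C: 1 H each → 3
  3 × C: no H
  3 × O: no H
  2 × C: 2 H each → 4
  1 × C: 3 H
  1 × I: no H
  1 × N: 2 H
  Total hydrogens = 12.
Molecular formula: C9H12INO3

C9H12INO3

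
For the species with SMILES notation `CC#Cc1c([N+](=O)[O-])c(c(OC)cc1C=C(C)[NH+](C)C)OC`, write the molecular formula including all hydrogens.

C16H21N2O4+

Heavy atoms from the SMILES: 16 C, 2 N, 4 O.
Implicit hydrogens by atom environment:
  6 × C: 3 H each → 18
  5 × C (aromatic): no H
  3 × C: no H
  3 × O: no H
  1 × C (aromatic): 1 H
  1 × C: 1 H
  1 × N (charge +1): 1 H
  1 × N (charge +1): no H
  1 × O (charge -1): no H
  Total hydrogens = 21.
Net charge +1.
Molecular formula: C16H21N2O4+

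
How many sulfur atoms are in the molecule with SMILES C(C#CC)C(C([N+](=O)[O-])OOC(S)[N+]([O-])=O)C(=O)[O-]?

The symbol for sulfur appears 1 time in the SMILES.

1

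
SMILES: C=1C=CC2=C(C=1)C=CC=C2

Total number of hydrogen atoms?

Hydrogens are implicit in SMILES; fill each atom to its normal valence:
  8 × C (aromatic): 1 H each → 8
  2 × C (aromatic): no H
  Total hydrogens = 8.

8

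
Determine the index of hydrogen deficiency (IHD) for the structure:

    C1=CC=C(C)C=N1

4

Molecular formula from the SMILES: C6H7N.
DoU = (2C + 2 + N − H − X)/2 = (2·6 + 2 + 1 − 7 − 0)/2 = 8/2 = 4.
(Structurally: 1 ring(s) + 3 π bond(s) = 4.)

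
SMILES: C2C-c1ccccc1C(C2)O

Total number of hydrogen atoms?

12

Hydrogens are implicit in SMILES; fill each atom to its normal valence:
  4 × C (aromatic): 1 H each → 4
  3 × C: 2 H each → 6
  2 × C (aromatic): no H
  1 × C: 1 H
  1 × O: 1 H
  Total hydrogens = 12.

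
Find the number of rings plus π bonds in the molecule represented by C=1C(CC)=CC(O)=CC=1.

4

Molecular formula from the SMILES: C8H10O.
DoU = (2C + 2 + N − H − X)/2 = (2·8 + 2 + 0 − 10 − 0)/2 = 8/2 = 4.
(Structurally: 1 ring(s) + 3 π bond(s) = 4.)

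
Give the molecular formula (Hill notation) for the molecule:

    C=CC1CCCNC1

C7H13N

Heavy atoms from the SMILES: 7 C, 1 N.
Implicit hydrogens by atom environment:
  5 × C: 2 H each → 10
  2 × C: 1 H each → 2
  1 × N: 1 H
  Total hydrogens = 13.
Molecular formula: C7H13N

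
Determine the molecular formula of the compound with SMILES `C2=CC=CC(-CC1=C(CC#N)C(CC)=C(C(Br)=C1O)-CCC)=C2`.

Heavy atoms from the SMILES: 1 Br, 20 C, 1 N, 1 O.
Implicit hydrogens by atom environment:
  7 × C (aromatic): no H
  5 × C: 2 H each → 10
  5 × C (aromatic): 1 H each → 5
  2 × C: 3 H each → 6
  1 × Br: no H
  1 × C: no H
  1 × N: no H
  1 × O: 1 H
  Total hydrogens = 22.
Molecular formula: C20H22BrNO

C20H22BrNO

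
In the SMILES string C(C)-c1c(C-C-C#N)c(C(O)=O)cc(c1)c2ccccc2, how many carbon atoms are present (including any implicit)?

The symbol for carbon appears 18 times in the SMILES. Lowercase c denotes aromatic carbon and counts toward C.

18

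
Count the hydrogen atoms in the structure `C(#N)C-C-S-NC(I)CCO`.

Hydrogens are implicit in SMILES; fill each atom to its normal valence:
  4 × C: 2 H each → 8
  1 × C: 1 H
  1 × C: no H
  1 × I: no H
  1 × N: 1 H
  1 × N: no H
  1 × O: 1 H
  1 × S: no H
  Total hydrogens = 11.

11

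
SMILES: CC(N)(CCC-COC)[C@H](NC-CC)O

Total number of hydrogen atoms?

Hydrogens are implicit in SMILES; fill each atom to its normal valence:
  6 × C: 2 H each → 12
  3 × C: 3 H each → 9
  1 × C: 1 H
  1 × C: no H
  1 × N: 2 H
  1 × N: 1 H
  1 × O: 1 H
  1 × O: no H
  Total hydrogens = 26.

26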